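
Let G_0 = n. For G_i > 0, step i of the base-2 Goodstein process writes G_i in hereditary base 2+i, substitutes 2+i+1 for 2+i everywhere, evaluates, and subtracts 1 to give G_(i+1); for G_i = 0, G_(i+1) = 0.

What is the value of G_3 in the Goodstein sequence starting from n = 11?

i=0: 11 = 2^(2 + 1) + 2 + 1 (b=2); 2→3: 3^(3 + 1) + 3 + 1 = 85; 85−1 = 84
i=1: 84 = 3^(3 + 1) + 3 (b=3); 3→4: 4^(4 + 1) + 4 = 1028; 1028−1 = 1027
i=2: 1027 = 4^(4 + 1) + 3 (b=4); 4→5: 5^(5 + 1) + 3 = 15628; 15628−1 = 15627

15627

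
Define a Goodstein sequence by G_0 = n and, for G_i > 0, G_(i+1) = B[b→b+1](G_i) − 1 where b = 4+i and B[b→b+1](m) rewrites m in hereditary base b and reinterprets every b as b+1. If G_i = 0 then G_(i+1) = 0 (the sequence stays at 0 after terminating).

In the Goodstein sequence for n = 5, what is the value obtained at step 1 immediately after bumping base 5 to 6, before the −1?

6

G_0 = 5. HB_4(5) = 4 + 1. Bump = 6. G_1 = 5.
G_1 = 5. HB_5(5) = 5. Bump = 6. G_2 = 5.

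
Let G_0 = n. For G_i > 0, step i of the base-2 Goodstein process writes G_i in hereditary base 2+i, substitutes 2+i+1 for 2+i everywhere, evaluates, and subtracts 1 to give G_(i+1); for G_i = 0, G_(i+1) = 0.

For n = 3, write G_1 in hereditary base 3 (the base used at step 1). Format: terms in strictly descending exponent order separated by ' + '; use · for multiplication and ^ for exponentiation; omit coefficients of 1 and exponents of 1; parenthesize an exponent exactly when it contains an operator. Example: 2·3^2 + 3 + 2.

step 0: 3 = 2 + 1; sub 3 for 2: 3 + 1; = 4; G_1 = 4−1 = 3
step 1: 3 = 3; sub 4 for 3: 4; = 4; G_2 = 4−1 = 3

3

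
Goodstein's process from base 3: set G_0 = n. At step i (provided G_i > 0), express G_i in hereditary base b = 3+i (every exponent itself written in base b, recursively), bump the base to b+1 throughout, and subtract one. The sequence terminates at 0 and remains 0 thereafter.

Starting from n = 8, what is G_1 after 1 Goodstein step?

9

G_0=8  [base 3] 2·3 + 2  →[3↦4]→  2·4 + 2 = 10  −1 ⇒ G_1=9
G_1=9  [base 4] 2·4 + 1  →[4↦5]→  2·5 + 1 = 11  −1 ⇒ G_2=10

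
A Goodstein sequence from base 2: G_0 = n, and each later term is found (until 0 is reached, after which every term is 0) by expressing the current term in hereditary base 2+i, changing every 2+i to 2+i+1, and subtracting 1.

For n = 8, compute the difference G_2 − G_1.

base 2: 8 = 2^(2 + 1); at 3: 3^(3 + 1) = 81; next = 80
base 3: 80 = 2·3^3 + 2·3^2 + 2·3 + 2; at 4: 2·4^4 + 2·4^2 + 2·4 + 2 = 554; next = 553

473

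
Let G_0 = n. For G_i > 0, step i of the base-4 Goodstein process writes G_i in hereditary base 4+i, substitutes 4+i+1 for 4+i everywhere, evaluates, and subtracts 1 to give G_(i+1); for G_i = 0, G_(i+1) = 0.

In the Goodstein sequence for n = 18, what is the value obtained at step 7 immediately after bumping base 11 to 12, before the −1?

74

G_0 = 18. HB_4(18) = 4^2 + 2. Bump = 27. G_1 = 26.
G_1 = 26. HB_5(26) = 5^2 + 1. Bump = 37. G_2 = 36.
G_2 = 36. HB_6(36) = 6^2. Bump = 49. G_3 = 48.
G_3 = 48. HB_7(48) = 6·7 + 6. Bump = 54. G_4 = 53.
G_4 = 53. HB_8(53) = 6·8 + 5. Bump = 59. G_5 = 58.
G_5 = 58. HB_9(58) = 6·9 + 4. Bump = 64. G_6 = 63.
G_6 = 63. HB_10(63) = 6·10 + 3. Bump = 69. G_7 = 68.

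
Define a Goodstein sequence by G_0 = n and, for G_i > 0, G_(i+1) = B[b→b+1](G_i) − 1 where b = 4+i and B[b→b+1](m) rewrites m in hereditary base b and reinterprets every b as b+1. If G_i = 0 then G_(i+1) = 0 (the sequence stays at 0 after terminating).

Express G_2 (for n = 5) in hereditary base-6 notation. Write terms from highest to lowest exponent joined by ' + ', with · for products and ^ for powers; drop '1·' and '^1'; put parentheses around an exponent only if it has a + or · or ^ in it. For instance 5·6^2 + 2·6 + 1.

base 4: 5 = 4 + 1; at 5: 5 + 1 = 6; next = 5
base 5: 5 = 5; at 6: 6 = 6; next = 5
base 6: 5 = 5; at 7: 5 = 5; next = 4

5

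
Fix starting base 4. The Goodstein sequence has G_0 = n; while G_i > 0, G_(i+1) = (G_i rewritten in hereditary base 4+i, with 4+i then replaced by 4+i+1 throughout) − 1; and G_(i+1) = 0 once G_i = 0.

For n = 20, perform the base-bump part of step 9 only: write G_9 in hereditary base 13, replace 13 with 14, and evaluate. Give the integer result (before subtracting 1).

132

G_0=20  [base 4] 4^2 + 4  →[4↦5]→  5^2 + 5 = 30  −1 ⇒ G_1=29
G_1=29  [base 5] 5^2 + 4  →[5↦6]→  6^2 + 4 = 40  −1 ⇒ G_2=39
G_2=39  [base 6] 6^2 + 3  →[6↦7]→  7^2 + 3 = 52  −1 ⇒ G_3=51
G_3=51  [base 7] 7^2 + 2  →[7↦8]→  8^2 + 2 = 66  −1 ⇒ G_4=65
G_4=65  [base 8] 8^2 + 1  →[8↦9]→  9^2 + 1 = 82  −1 ⇒ G_5=81
G_5=81  [base 9] 9^2  →[9↦10]→  10^2 = 100  −1 ⇒ G_6=99
G_6=99  [base 10] 9·10 + 9  →[10↦11]→  9·11 + 9 = 108  −1 ⇒ G_7=107
G_7=107  [base 11] 9·11 + 8  →[11↦12]→  9·12 + 8 = 116  −1 ⇒ G_8=115
G_8=115  [base 12] 9·12 + 7  →[12↦13]→  9·13 + 7 = 124  −1 ⇒ G_9=123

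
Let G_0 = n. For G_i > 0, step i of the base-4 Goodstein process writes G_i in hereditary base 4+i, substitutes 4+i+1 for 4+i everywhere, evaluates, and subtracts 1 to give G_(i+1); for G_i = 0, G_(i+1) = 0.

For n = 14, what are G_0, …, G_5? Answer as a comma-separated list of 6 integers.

14, 16, 18, 20, 21, 22

14 —HB4→ 3·4 + 2 —bump→ 3·5 + 2 = 17 —(−1)→ 16
16 —HB5→ 3·5 + 1 —bump→ 3·6 + 1 = 19 —(−1)→ 18
18 —HB6→ 3·6 —bump→ 3·7 = 21 —(−1)→ 20
20 —HB7→ 2·7 + 6 —bump→ 2·8 + 6 = 22 —(−1)→ 21
21 —HB8→ 2·8 + 5 —bump→ 2·9 + 5 = 23 —(−1)→ 22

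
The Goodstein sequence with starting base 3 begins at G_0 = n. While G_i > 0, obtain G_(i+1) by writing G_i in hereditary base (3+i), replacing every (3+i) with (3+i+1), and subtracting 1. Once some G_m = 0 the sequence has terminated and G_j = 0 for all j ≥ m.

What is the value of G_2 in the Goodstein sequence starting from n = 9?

17

i=0: 9 = 3^2 (b=3); 3→4: 4^2 = 16; 16−1 = 15
i=1: 15 = 3·4 + 3 (b=4); 4→5: 3·5 + 3 = 18; 18−1 = 17
i=2: 17 = 3·5 + 2 (b=5); 5→6: 3·6 + 2 = 20; 20−1 = 19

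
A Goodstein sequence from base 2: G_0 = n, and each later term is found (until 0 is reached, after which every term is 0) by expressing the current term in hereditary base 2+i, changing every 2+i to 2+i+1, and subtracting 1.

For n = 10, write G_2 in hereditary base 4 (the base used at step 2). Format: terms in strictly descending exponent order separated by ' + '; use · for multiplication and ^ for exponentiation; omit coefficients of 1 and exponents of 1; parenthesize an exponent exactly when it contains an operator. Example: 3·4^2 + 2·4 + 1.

i=0: 10 = 2^(2 + 1) + 2 (b=2); 2→3: 3^(3 + 1) + 3 = 84; 84−1 = 83
i=1: 83 = 3^(3 + 1) + 2 (b=3); 3→4: 4^(4 + 1) + 2 = 1026; 1026−1 = 1025

4^(4 + 1) + 1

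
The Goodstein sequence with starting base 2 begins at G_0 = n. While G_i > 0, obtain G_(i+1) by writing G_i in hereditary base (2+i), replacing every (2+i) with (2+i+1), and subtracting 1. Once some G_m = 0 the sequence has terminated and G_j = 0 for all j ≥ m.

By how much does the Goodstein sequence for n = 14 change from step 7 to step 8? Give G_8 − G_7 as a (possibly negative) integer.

96513439003

step 0: 14 = 2^(2 + 1) + 2^2 + 2; sub 3 for 2: 3^(3 + 1) + 3^3 + 3; = 111; G_1 = 111−1 = 110
step 1: 110 = 3^(3 + 1) + 3^3 + 2; sub 4 for 3: 4^(4 + 1) + 4^4 + 2; = 1282; G_2 = 1282−1 = 1281
step 2: 1281 = 4^(4 + 1) + 4^4 + 1; sub 5 for 4: 5^(5 + 1) + 5^5 + 1; = 18751; G_3 = 18751−1 = 18750
step 3: 18750 = 5^(5 + 1) + 5^5; sub 6 for 5: 6^(6 + 1) + 6^6; = 326592; G_4 = 326592−1 = 326591
step 4: 326591 = 6^(6 + 1) + 5·6^5 + 5·6^4 + 5·6^3 + 5·6^2 + 5·6 + 5; sub 7 for 6: 7^(7 + 1) + 5·7^5 + 5·7^4 + 5·7^3 + 5·7^2 + 5·7 + 5; = 5862841; G_5 = 5862841−1 = 5862840
step 5: 5862840 = 7^(7 + 1) + 5·7^5 + 5·7^4 + 5·7^3 + 5·7^2 + 5·7 + 4; sub 8 for 7: 8^(8 + 1) + 5·8^5 + 5·8^4 + 5·8^3 + 5·8^2 + 5·8 + 4; = 134404972; G_6 = 134404972−1 = 134404971
step 6: 134404971 = 8^(8 + 1) + 5·8^5 + 5·8^4 + 5·8^3 + 5·8^2 + 5·8 + 3; sub 9 for 8: 9^(9 + 1) + 5·9^5 + 5·9^4 + 5·9^3 + 5·9^2 + 5·9 + 3; = 3487116549; G_7 = 3487116549−1 = 3487116548
step 7: 3487116548 = 9^(9 + 1) + 5·9^5 + 5·9^4 + 5·9^3 + 5·9^2 + 5·9 + 2; sub 10 for 9: 10^(10 + 1) + 5·10^5 + 5·10^4 + 5·10^3 + 5·10^2 + 5·10 + 2; = 100000555552; G_8 = 100000555552−1 = 100000555551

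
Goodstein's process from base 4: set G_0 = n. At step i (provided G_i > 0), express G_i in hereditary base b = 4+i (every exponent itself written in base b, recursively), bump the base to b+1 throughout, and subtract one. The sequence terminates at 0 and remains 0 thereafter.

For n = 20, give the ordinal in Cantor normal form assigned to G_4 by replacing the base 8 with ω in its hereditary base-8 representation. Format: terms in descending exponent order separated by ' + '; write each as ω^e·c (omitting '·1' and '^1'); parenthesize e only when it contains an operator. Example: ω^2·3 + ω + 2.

[0] 20 ≡ 4^2 + 4 (base 4). Lift 5: 30. −1: 29.
[1] 29 ≡ 5^2 + 4 (base 5). Lift 6: 40. −1: 39.
[2] 39 ≡ 6^2 + 3 (base 6). Lift 7: 52. −1: 51.
[3] 51 ≡ 7^2 + 2 (base 7). Lift 8: 66. −1: 65.
[4] 65 ≡ 8^2 + 1 (base 8). Lift 9: 82. −1: 81.

ω^2 + 1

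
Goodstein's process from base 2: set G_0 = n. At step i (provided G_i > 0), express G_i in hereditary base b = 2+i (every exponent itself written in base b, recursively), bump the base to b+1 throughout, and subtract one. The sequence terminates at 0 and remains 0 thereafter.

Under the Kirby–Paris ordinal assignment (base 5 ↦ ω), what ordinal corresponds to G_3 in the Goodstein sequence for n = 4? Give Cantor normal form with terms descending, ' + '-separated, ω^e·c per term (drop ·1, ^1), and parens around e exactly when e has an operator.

ω^2·2 + ω·2

G_0=4  [base 2] 2^2  →[2↦3]→  3^3 = 27  −1 ⇒ G_1=26
G_1=26  [base 3] 2·3^2 + 2·3 + 2  →[3↦4]→  2·4^2 + 2·4 + 2 = 42  −1 ⇒ G_2=41
G_2=41  [base 4] 2·4^2 + 2·4 + 1  →[4↦5]→  2·5^2 + 2·5 + 1 = 61  −1 ⇒ G_3=60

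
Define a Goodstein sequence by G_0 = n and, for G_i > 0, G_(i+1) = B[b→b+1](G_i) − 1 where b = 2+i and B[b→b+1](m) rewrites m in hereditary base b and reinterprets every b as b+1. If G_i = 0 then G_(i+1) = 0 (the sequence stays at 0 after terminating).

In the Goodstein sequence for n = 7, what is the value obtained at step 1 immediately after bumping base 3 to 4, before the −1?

7 —HB2→ 2^2 + 2 + 1 —bump→ 3^3 + 3 + 1 = 31 —(−1)→ 30
30 —HB3→ 3^3 + 3 —bump→ 4^4 + 4 = 260 —(−1)→ 259

260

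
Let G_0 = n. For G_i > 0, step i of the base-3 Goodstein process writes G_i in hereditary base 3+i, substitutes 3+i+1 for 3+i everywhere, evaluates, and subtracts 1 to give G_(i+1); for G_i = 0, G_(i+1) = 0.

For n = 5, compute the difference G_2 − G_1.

base 3: 5 = 3 + 2; at 4: 4 + 2 = 6; next = 5
base 4: 5 = 4 + 1; at 5: 5 + 1 = 6; next = 5

0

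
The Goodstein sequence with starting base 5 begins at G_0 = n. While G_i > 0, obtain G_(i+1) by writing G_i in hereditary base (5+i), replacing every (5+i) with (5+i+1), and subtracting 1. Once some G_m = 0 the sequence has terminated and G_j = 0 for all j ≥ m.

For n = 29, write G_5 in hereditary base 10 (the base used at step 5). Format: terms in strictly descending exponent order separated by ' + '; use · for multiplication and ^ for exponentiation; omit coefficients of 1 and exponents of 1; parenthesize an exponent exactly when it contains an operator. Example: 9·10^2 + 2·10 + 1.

9·10 + 9

G_0 = 29. HB_5(29) = 5^2 + 4. Bump = 40. G_1 = 39.
G_1 = 39. HB_6(39) = 6^2 + 3. Bump = 52. G_2 = 51.
G_2 = 51. HB_7(51) = 7^2 + 2. Bump = 66. G_3 = 65.
G_3 = 65. HB_8(65) = 8^2 + 1. Bump = 82. G_4 = 81.
G_4 = 81. HB_9(81) = 9^2. Bump = 100. G_5 = 99.
G_5 = 99. HB_10(99) = 9·10 + 9. Bump = 108. G_6 = 107.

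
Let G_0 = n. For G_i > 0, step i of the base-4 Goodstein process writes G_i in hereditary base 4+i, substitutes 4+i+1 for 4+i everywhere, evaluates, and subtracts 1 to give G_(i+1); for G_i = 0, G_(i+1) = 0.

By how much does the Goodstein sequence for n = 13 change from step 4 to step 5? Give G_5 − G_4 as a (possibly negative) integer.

1

(0) 13|_4 = 3·4 + 1 ↦ 3·5 + 1|_5 = 16 ⇒ 15
(1) 15|_5 = 3·5 ↦ 3·6|_6 = 18 ⇒ 17
(2) 17|_6 = 2·6 + 5 ↦ 2·7 + 5|_7 = 19 ⇒ 18
(3) 18|_7 = 2·7 + 4 ↦ 2·8 + 4|_8 = 20 ⇒ 19
(4) 19|_8 = 2·8 + 3 ↦ 2·9 + 3|_9 = 21 ⇒ 20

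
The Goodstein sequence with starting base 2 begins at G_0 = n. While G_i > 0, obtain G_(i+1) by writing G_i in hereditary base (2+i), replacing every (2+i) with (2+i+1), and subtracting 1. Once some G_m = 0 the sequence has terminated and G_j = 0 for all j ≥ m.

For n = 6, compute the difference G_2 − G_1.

228

base 2: 6 = 2^2 + 2; at 3: 3^3 + 3 = 30; next = 29
base 3: 29 = 3^3 + 2; at 4: 4^4 + 2 = 258; next = 257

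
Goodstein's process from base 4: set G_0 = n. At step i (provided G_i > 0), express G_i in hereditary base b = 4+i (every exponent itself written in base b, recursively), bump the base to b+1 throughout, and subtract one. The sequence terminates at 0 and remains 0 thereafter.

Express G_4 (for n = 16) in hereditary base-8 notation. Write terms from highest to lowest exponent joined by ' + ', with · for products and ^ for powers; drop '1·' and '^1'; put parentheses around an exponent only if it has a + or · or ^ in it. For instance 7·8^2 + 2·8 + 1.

4·8 + 1

base 4: 16 = 4^2; at 5: 5^2 = 25; next = 24
base 5: 24 = 4·5 + 4; at 6: 4·6 + 4 = 28; next = 27
base 6: 27 = 4·6 + 3; at 7: 4·7 + 3 = 31; next = 30
base 7: 30 = 4·7 + 2; at 8: 4·8 + 2 = 34; next = 33
base 8: 33 = 4·8 + 1; at 9: 4·9 + 1 = 37; next = 36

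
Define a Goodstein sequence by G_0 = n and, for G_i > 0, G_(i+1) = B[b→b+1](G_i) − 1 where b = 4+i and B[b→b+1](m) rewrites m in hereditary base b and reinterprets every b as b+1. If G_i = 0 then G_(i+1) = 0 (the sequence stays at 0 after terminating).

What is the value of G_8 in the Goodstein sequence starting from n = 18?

[0] 18 ≡ 4^2 + 2 (base 4). Lift 5: 27. −1: 26.
[1] 26 ≡ 5^2 + 1 (base 5). Lift 6: 37. −1: 36.
[2] 36 ≡ 6^2 (base 6). Lift 7: 49. −1: 48.
[3] 48 ≡ 6·7 + 6 (base 7). Lift 8: 54. −1: 53.
[4] 53 ≡ 6·8 + 5 (base 8). Lift 9: 59. −1: 58.
[5] 58 ≡ 6·9 + 4 (base 9). Lift 10: 64. −1: 63.
[6] 63 ≡ 6·10 + 3 (base 10). Lift 11: 69. −1: 68.
[7] 68 ≡ 6·11 + 2 (base 11). Lift 12: 74. −1: 73.
[8] 73 ≡ 6·12 + 1 (base 12). Lift 13: 79. −1: 78.

73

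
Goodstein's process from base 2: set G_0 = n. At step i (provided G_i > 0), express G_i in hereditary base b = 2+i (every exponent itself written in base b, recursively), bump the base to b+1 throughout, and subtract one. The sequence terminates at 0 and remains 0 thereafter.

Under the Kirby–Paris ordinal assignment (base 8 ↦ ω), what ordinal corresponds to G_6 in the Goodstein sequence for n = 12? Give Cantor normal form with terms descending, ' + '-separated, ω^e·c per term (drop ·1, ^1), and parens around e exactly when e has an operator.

(0) 12|_2 = 2^(2 + 1) + 2^2 ↦ 3^(3 + 1) + 3^3|_3 = 108 ⇒ 107
(1) 107|_3 = 3^(3 + 1) + 2·3^2 + 2·3 + 2 ↦ 4^(4 + 1) + 2·4^2 + 2·4 + 2|_4 = 1066 ⇒ 1065
(2) 1065|_4 = 4^(4 + 1) + 2·4^2 + 2·4 + 1 ↦ 5^(5 + 1) + 2·5^2 + 2·5 + 1|_5 = 15686 ⇒ 15685
(3) 15685|_5 = 5^(5 + 1) + 2·5^2 + 2·5 ↦ 6^(6 + 1) + 2·6^2 + 2·6|_6 = 280020 ⇒ 280019
(4) 280019|_6 = 6^(6 + 1) + 2·6^2 + 6 + 5 ↦ 7^(7 + 1) + 2·7^2 + 7 + 5|_7 = 5764911 ⇒ 5764910
(5) 5764910|_7 = 7^(7 + 1) + 2·7^2 + 7 + 4 ↦ 8^(8 + 1) + 2·8^2 + 8 + 4|_8 = 134217868 ⇒ 134217867
(6) 134217867|_8 = 8^(8 + 1) + 2·8^2 + 8 + 3 ↦ 9^(9 + 1) + 2·9^2 + 9 + 3|_9 = 3486784575 ⇒ 3486784574

ω^(ω + 1) + ω^2·2 + ω + 3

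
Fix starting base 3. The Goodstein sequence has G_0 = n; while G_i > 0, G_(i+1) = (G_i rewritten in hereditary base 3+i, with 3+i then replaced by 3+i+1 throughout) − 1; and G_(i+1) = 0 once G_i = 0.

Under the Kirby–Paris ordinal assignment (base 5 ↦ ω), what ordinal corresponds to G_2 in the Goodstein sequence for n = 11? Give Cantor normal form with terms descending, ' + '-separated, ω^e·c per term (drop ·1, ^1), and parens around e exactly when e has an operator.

ω^2

11 —HB3→ 3^2 + 2 —bump→ 4^2 + 2 = 18 —(−1)→ 17
17 —HB4→ 4^2 + 1 —bump→ 5^2 + 1 = 26 —(−1)→ 25
25 —HB5→ 5^2 —bump→ 6^2 = 36 —(−1)→ 35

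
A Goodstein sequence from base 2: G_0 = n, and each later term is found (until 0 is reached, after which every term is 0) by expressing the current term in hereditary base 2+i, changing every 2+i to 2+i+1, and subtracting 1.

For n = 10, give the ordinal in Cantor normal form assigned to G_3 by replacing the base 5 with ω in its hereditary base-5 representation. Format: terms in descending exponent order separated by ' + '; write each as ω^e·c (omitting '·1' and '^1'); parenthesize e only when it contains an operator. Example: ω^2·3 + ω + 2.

G_0=10  [base 2] 2^(2 + 1) + 2  →[2↦3]→  3^(3 + 1) + 3 = 84  −1 ⇒ G_1=83
G_1=83  [base 3] 3^(3 + 1) + 2  →[3↦4]→  4^(4 + 1) + 2 = 1026  −1 ⇒ G_2=1025
G_2=1025  [base 4] 4^(4 + 1) + 1  →[4↦5]→  5^(5 + 1) + 1 = 15626  −1 ⇒ G_3=15625

ω^(ω + 1)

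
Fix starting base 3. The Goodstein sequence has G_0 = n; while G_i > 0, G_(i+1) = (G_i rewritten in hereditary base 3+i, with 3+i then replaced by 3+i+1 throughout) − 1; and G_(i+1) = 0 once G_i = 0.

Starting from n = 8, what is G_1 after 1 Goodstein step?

(0) 8|_3 = 2·3 + 2 ↦ 2·4 + 2|_4 = 10 ⇒ 9
(1) 9|_4 = 2·4 + 1 ↦ 2·5 + 1|_5 = 11 ⇒ 10

9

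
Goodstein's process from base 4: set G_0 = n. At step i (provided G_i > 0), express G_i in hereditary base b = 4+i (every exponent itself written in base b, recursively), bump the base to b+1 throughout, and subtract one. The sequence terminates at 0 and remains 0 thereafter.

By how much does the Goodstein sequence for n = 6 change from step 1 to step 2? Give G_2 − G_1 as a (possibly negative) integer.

0

[0] 6 ≡ 4 + 2 (base 4). Lift 5: 7. −1: 6.
[1] 6 ≡ 5 + 1 (base 5). Lift 6: 7. −1: 6.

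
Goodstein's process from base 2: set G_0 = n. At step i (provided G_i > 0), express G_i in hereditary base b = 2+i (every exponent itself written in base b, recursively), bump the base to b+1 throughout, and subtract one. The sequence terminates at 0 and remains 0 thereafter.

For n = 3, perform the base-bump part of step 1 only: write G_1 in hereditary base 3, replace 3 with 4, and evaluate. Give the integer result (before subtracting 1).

base 2: 3 = 2 + 1; at 3: 3 + 1 = 4; next = 3
base 3: 3 = 3; at 4: 4 = 4; next = 3

4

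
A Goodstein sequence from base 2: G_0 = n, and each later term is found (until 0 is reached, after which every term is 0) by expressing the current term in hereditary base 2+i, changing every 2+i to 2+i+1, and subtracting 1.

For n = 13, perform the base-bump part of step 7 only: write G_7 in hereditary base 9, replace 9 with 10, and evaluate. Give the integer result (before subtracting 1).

G_0 = 13. HB_2(13) = 2^(2 + 1) + 2^2 + 1. Bump = 109. G_1 = 108.
G_1 = 108. HB_3(108) = 3^(3 + 1) + 3^3. Bump = 1280. G_2 = 1279.
G_2 = 1279. HB_4(1279) = 4^(4 + 1) + 3·4^3 + 3·4^2 + 3·4 + 3. Bump = 16093. G_3 = 16092.
G_3 = 16092. HB_5(16092) = 5^(5 + 1) + 3·5^3 + 3·5^2 + 3·5 + 2. Bump = 280712. G_4 = 280711.
G_4 = 280711. HB_6(280711) = 6^(6 + 1) + 3·6^3 + 3·6^2 + 3·6 + 1. Bump = 5765999. G_5 = 5765998.
G_5 = 5765998. HB_7(5765998) = 7^(7 + 1) + 3·7^3 + 3·7^2 + 3·7. Bump = 134219480. G_6 = 134219479.
G_6 = 134219479. HB_8(134219479) = 8^(8 + 1) + 3·8^3 + 3·8^2 + 2·8 + 7. Bump = 3486786856. G_7 = 3486786855.
G_7 = 3486786855. HB_9(3486786855) = 9^(9 + 1) + 3·9^3 + 3·9^2 + 2·9 + 6. Bump = 100000003326. G_8 = 100000003325.

100000003326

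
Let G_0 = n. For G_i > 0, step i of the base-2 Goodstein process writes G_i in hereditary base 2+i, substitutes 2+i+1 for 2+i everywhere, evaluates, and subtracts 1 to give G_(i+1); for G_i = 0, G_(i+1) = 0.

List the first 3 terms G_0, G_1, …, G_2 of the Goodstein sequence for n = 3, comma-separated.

3, 3, 3

base 2: 3 = 2 + 1; at 3: 3 + 1 = 4; next = 3
base 3: 3 = 3; at 4: 4 = 4; next = 3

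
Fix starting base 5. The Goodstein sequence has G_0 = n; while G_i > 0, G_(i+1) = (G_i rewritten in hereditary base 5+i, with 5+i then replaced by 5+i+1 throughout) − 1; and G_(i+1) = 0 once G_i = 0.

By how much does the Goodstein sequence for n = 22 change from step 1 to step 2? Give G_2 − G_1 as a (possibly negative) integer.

3

G_0=22  [base 5] 4·5 + 2  →[5↦6]→  4·6 + 2 = 26  −1 ⇒ G_1=25
G_1=25  [base 6] 4·6 + 1  →[6↦7]→  4·7 + 1 = 29  −1 ⇒ G_2=28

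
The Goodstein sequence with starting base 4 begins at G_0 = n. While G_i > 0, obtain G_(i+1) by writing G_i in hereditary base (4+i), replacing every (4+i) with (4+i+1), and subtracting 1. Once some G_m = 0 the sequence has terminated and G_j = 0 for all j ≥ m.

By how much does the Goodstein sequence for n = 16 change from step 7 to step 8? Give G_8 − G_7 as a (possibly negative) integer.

16 —HB4→ 4^2 —bump→ 5^2 = 25 —(−1)→ 24
24 —HB5→ 4·5 + 4 —bump→ 4·6 + 4 = 28 —(−1)→ 27
27 —HB6→ 4·6 + 3 —bump→ 4·7 + 3 = 31 —(−1)→ 30
30 —HB7→ 4·7 + 2 —bump→ 4·8 + 2 = 34 —(−1)→ 33
33 —HB8→ 4·8 + 1 —bump→ 4·9 + 1 = 37 —(−1)→ 36
36 —HB9→ 4·9 —bump→ 4·10 = 40 —(−1)→ 39
39 —HB10→ 3·10 + 9 —bump→ 3·11 + 9 = 42 —(−1)→ 41
41 —HB11→ 3·11 + 8 —bump→ 3·12 + 8 = 44 —(−1)→ 43

2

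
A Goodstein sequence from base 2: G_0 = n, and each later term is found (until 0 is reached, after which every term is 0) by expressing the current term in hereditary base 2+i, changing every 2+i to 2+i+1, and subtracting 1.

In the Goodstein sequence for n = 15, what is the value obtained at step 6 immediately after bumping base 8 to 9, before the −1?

step 0: 15 = 2^(2 + 1) + 2^2 + 2 + 1; sub 3 for 2: 3^(3 + 1) + 3^3 + 3 + 1; = 112; G_1 = 112−1 = 111
step 1: 111 = 3^(3 + 1) + 3^3 + 3; sub 4 for 3: 4^(4 + 1) + 4^4 + 4; = 1284; G_2 = 1284−1 = 1283
step 2: 1283 = 4^(4 + 1) + 4^4 + 3; sub 5 for 4: 5^(5 + 1) + 5^5 + 3; = 18753; G_3 = 18753−1 = 18752
step 3: 18752 = 5^(5 + 1) + 5^5 + 2; sub 6 for 5: 6^(6 + 1) + 6^6 + 2; = 326594; G_4 = 326594−1 = 326593
step 4: 326593 = 6^(6 + 1) + 6^6 + 1; sub 7 for 6: 7^(7 + 1) + 7^7 + 1; = 6588345; G_5 = 6588345−1 = 6588344
step 5: 6588344 = 7^(7 + 1) + 7^7; sub 8 for 7: 8^(8 + 1) + 8^8; = 150994944; G_6 = 150994944−1 = 150994943
step 6: 150994943 = 8^(8 + 1) + 7·8^7 + 7·8^6 + 7·8^5 + 7·8^4 + 7·8^3 + 7·8^2 + 7·8 + 7; sub 9 for 8: 9^(9 + 1) + 7·9^7 + 7·9^6 + 7·9^5 + 7·9^4 + 7·9^3 + 7·9^2 + 7·9 + 7; = 3524450281; G_7 = 3524450281−1 = 3524450280

3524450281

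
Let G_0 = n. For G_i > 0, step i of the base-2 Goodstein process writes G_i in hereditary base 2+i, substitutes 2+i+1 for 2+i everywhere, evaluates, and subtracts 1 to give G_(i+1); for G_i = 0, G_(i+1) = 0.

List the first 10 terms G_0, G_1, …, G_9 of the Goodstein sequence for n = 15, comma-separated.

(0) 15|_2 = 2^(2 + 1) + 2^2 + 2 + 1 ↦ 3^(3 + 1) + 3^3 + 3 + 1|_3 = 112 ⇒ 111
(1) 111|_3 = 3^(3 + 1) + 3^3 + 3 ↦ 4^(4 + 1) + 4^4 + 4|_4 = 1284 ⇒ 1283
(2) 1283|_4 = 4^(4 + 1) + 4^4 + 3 ↦ 5^(5 + 1) + 5^5 + 3|_5 = 18753 ⇒ 18752
(3) 18752|_5 = 5^(5 + 1) + 5^5 + 2 ↦ 6^(6 + 1) + 6^6 + 2|_6 = 326594 ⇒ 326593
(4) 326593|_6 = 6^(6 + 1) + 6^6 + 1 ↦ 7^(7 + 1) + 7^7 + 1|_7 = 6588345 ⇒ 6588344
(5) 6588344|_7 = 7^(7 + 1) + 7^7 ↦ 8^(8 + 1) + 8^8|_8 = 150994944 ⇒ 150994943
(6) 150994943|_8 = 8^(8 + 1) + 7·8^7 + 7·8^6 + 7·8^5 + 7·8^4 + 7·8^3 + 7·8^2 + 7·8 + 7 ↦ 9^(9 + 1) + 7·9^7 + 7·9^6 + 7·9^5 + 7·9^4 + 7·9^3 + 7·9^2 + 7·9 + 7|_9 = 3524450281 ⇒ 3524450280
(7) 3524450280|_9 = 9^(9 + 1) + 7·9^7 + 7·9^6 + 7·9^5 + 7·9^4 + 7·9^3 + 7·9^2 + 7·9 + 6 ↦ 10^(10 + 1) + 7·10^7 + 7·10^6 + 7·10^5 + 7·10^4 + 7·10^3 + 7·10^2 + 7·10 + 6|_10 = 100077777776 ⇒ 100077777775
(8) 100077777775|_10 = 10^(10 + 1) + 7·10^7 + 7·10^6 + 7·10^5 + 7·10^4 + 7·10^3 + 7·10^2 + 7·10 + 5 ↦ 11^(11 + 1) + 7·11^7 + 7·11^6 + 7·11^5 + 7·11^4 + 7·11^3 + 7·11^2 + 7·11 + 5|_11 = 3138578427935 ⇒ 3138578427934

15, 111, 1283, 18752, 326593, 6588344, 150994943, 3524450280, 100077777775, 3138578427934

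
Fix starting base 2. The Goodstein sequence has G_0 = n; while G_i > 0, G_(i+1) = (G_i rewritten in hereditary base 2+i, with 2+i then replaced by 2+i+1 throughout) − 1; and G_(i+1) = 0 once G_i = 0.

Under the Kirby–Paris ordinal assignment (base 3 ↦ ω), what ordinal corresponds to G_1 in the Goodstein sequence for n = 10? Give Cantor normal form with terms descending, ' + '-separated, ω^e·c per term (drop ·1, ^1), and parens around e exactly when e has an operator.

i=0: 10 = 2^(2 + 1) + 2 (b=2); 2→3: 3^(3 + 1) + 3 = 84; 84−1 = 83
i=1: 83 = 3^(3 + 1) + 2 (b=3); 3→4: 4^(4 + 1) + 2 = 1026; 1026−1 = 1025

ω^(ω + 1) + 2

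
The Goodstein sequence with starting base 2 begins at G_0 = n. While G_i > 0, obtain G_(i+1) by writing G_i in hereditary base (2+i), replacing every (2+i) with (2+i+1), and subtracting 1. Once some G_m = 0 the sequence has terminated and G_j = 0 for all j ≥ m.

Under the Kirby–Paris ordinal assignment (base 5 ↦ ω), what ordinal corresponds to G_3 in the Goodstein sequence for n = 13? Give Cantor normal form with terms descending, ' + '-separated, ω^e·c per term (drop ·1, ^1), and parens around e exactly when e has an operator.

ω^(ω + 1) + ω^3·3 + ω^2·3 + ω·3 + 2

(0) 13|_2 = 2^(2 + 1) + 2^2 + 1 ↦ 3^(3 + 1) + 3^3 + 1|_3 = 109 ⇒ 108
(1) 108|_3 = 3^(3 + 1) + 3^3 ↦ 4^(4 + 1) + 4^4|_4 = 1280 ⇒ 1279
(2) 1279|_4 = 4^(4 + 1) + 3·4^3 + 3·4^2 + 3·4 + 3 ↦ 5^(5 + 1) + 3·5^3 + 3·5^2 + 3·5 + 3|_5 = 16093 ⇒ 16092
(3) 16092|_5 = 5^(5 + 1) + 3·5^3 + 3·5^2 + 3·5 + 2 ↦ 6^(6 + 1) + 3·6^3 + 3·6^2 + 3·6 + 2|_6 = 280712 ⇒ 280711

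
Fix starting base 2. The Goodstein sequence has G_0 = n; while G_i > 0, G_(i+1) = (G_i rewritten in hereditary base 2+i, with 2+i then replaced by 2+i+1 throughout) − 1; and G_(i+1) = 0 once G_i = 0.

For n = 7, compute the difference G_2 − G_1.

229

(0) 7|_2 = 2^2 + 2 + 1 ↦ 3^3 + 3 + 1|_3 = 31 ⇒ 30
(1) 30|_3 = 3^3 + 3 ↦ 4^4 + 4|_4 = 260 ⇒ 259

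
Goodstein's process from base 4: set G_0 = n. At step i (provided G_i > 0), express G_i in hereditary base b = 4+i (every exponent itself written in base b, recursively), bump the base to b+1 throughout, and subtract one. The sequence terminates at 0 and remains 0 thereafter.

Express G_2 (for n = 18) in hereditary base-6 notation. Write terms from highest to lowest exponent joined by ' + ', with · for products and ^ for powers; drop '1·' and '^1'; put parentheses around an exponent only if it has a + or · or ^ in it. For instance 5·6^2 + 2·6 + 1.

G_0=18  [base 4] 4^2 + 2  →[4↦5]→  5^2 + 2 = 27  −1 ⇒ G_1=26
G_1=26  [base 5] 5^2 + 1  →[5↦6]→  6^2 + 1 = 37  −1 ⇒ G_2=36

6^2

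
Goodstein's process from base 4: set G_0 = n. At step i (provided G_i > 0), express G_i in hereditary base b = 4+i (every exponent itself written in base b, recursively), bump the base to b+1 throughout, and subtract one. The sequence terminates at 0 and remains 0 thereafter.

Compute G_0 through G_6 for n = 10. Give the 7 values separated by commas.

(0) 10|_4 = 2·4 + 2 ↦ 2·5 + 2|_5 = 12 ⇒ 11
(1) 11|_5 = 2·5 + 1 ↦ 2·6 + 1|_6 = 13 ⇒ 12
(2) 12|_6 = 2·6 ↦ 2·7|_7 = 14 ⇒ 13
(3) 13|_7 = 7 + 6 ↦ 8 + 6|_8 = 14 ⇒ 13
(4) 13|_8 = 8 + 5 ↦ 9 + 5|_9 = 14 ⇒ 13
(5) 13|_9 = 9 + 4 ↦ 10 + 4|_10 = 14 ⇒ 13

10, 11, 12, 13, 13, 13, 13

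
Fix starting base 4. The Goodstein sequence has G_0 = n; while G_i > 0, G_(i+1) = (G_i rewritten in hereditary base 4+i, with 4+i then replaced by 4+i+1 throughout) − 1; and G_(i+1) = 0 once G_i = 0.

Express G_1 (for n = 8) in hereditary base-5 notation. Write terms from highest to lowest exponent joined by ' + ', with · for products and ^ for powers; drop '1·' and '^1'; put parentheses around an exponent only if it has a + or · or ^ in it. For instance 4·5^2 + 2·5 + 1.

5 + 4

i=0: 8 = 2·4 (b=4); 4→5: 2·5 = 10; 10−1 = 9
i=1: 9 = 5 + 4 (b=5); 5→6: 6 + 4 = 10; 10−1 = 9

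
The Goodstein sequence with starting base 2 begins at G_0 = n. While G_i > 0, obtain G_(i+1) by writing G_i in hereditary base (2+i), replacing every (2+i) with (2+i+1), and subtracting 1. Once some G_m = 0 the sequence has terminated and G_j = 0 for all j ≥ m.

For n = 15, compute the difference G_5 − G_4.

G_0=15  [base 2] 2^(2 + 1) + 2^2 + 2 + 1  →[2↦3]→  3^(3 + 1) + 3^3 + 3 + 1 = 112  −1 ⇒ G_1=111
G_1=111  [base 3] 3^(3 + 1) + 3^3 + 3  →[3↦4]→  4^(4 + 1) + 4^4 + 4 = 1284  −1 ⇒ G_2=1283
G_2=1283  [base 4] 4^(4 + 1) + 4^4 + 3  →[4↦5]→  5^(5 + 1) + 5^5 + 3 = 18753  −1 ⇒ G_3=18752
G_3=18752  [base 5] 5^(5 + 1) + 5^5 + 2  →[5↦6]→  6^(6 + 1) + 6^6 + 2 = 326594  −1 ⇒ G_4=326593
G_4=326593  [base 6] 6^(6 + 1) + 6^6 + 1  →[6↦7]→  7^(7 + 1) + 7^7 + 1 = 6588345  −1 ⇒ G_5=6588344

6261751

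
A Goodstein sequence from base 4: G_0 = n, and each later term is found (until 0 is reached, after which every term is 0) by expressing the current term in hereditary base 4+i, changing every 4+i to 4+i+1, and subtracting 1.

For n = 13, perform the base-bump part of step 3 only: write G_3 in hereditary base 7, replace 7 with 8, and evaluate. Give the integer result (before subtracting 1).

20

(0) 13|_4 = 3·4 + 1 ↦ 3·5 + 1|_5 = 16 ⇒ 15
(1) 15|_5 = 3·5 ↦ 3·6|_6 = 18 ⇒ 17
(2) 17|_6 = 2·6 + 5 ↦ 2·7 + 5|_7 = 19 ⇒ 18
(3) 18|_7 = 2·7 + 4 ↦ 2·8 + 4|_8 = 20 ⇒ 19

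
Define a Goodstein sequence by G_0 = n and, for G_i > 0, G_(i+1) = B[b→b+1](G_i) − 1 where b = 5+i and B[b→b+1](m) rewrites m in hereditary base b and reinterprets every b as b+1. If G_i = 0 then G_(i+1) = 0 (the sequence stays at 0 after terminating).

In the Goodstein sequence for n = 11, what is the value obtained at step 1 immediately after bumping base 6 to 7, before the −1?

i=0: 11 = 2·5 + 1 (b=5); 5→6: 2·6 + 1 = 13; 13−1 = 12
i=1: 12 = 2·6 (b=6); 6→7: 2·7 = 14; 14−1 = 13

14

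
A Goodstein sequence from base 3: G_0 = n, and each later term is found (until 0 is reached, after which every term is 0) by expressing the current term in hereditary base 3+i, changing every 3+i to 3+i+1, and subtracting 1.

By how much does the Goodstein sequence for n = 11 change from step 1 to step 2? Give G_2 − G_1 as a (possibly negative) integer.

i=0: 11 = 3^2 + 2 (b=3); 3→4: 4^2 + 2 = 18; 18−1 = 17
i=1: 17 = 4^2 + 1 (b=4); 4→5: 5^2 + 1 = 26; 26−1 = 25

8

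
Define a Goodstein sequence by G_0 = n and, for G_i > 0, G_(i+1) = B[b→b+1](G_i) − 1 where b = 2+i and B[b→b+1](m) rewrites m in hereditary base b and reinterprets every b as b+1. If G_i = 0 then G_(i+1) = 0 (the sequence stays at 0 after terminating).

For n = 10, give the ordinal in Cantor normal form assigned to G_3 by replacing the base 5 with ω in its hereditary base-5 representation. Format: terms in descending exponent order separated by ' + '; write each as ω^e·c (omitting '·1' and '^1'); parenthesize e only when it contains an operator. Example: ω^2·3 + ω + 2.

ω^(ω + 1)

step 0: 10 = 2^(2 + 1) + 2; sub 3 for 2: 3^(3 + 1) + 3; = 84; G_1 = 84−1 = 83
step 1: 83 = 3^(3 + 1) + 2; sub 4 for 3: 4^(4 + 1) + 2; = 1026; G_2 = 1026−1 = 1025
step 2: 1025 = 4^(4 + 1) + 1; sub 5 for 4: 5^(5 + 1) + 1; = 15626; G_3 = 15626−1 = 15625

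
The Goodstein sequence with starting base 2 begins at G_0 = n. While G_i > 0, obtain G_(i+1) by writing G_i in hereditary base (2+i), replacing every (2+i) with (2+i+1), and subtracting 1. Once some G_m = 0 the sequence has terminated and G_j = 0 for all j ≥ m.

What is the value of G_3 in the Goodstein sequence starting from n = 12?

15685

base 2: 12 = 2^(2 + 1) + 2^2; at 3: 3^(3 + 1) + 3^3 = 108; next = 107
base 3: 107 = 3^(3 + 1) + 2·3^2 + 2·3 + 2; at 4: 4^(4 + 1) + 2·4^2 + 2·4 + 2 = 1066; next = 1065
base 4: 1065 = 4^(4 + 1) + 2·4^2 + 2·4 + 1; at 5: 5^(5 + 1) + 2·5^2 + 2·5 + 1 = 15686; next = 15685
base 5: 15685 = 5^(5 + 1) + 2·5^2 + 2·5; at 6: 6^(6 + 1) + 2·6^2 + 2·6 = 280020; next = 280019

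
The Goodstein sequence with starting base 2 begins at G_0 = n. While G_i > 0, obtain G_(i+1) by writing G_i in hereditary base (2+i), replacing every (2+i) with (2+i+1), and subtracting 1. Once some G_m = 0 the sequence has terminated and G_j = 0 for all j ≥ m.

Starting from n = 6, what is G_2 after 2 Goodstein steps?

257

step 0: 6 = 2^2 + 2; sub 3 for 2: 3^3 + 3; = 30; G_1 = 30−1 = 29
step 1: 29 = 3^3 + 2; sub 4 for 3: 4^4 + 2; = 258; G_2 = 258−1 = 257
step 2: 257 = 4^4 + 1; sub 5 for 4: 5^5 + 1; = 3126; G_3 = 3126−1 = 3125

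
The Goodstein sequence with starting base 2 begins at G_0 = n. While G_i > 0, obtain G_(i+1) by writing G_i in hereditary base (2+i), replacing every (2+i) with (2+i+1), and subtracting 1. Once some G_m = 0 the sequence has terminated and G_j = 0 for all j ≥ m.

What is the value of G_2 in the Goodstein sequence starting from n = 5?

255

step 0: 5 = 2^2 + 1; sub 3 for 2: 3^3 + 1; = 28; G_1 = 28−1 = 27
step 1: 27 = 3^3; sub 4 for 3: 4^4; = 256; G_2 = 256−1 = 255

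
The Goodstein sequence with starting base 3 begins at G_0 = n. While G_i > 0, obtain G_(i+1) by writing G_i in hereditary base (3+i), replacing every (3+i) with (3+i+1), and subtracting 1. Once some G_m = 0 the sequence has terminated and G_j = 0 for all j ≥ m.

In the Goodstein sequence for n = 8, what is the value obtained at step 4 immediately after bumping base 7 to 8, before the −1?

step 0: 8 = 2·3 + 2; sub 4 for 3: 2·4 + 2; = 10; G_1 = 10−1 = 9
step 1: 9 = 2·4 + 1; sub 5 for 4: 2·5 + 1; = 11; G_2 = 11−1 = 10
step 2: 10 = 2·5; sub 6 for 5: 2·6; = 12; G_3 = 12−1 = 11
step 3: 11 = 6 + 5; sub 7 for 6: 7 + 5; = 12; G_4 = 12−1 = 11
step 4: 11 = 7 + 4; sub 8 for 7: 8 + 4; = 12; G_5 = 12−1 = 11

12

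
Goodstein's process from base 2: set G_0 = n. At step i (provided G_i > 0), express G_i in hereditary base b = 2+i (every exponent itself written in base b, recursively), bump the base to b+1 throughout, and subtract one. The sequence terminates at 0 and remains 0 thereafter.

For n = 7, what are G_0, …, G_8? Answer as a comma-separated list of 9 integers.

G_0=7  [base 2] 2^2 + 2 + 1  →[2↦3]→  3^3 + 3 + 1 = 31  −1 ⇒ G_1=30
G_1=30  [base 3] 3^3 + 3  →[3↦4]→  4^4 + 4 = 260  −1 ⇒ G_2=259
G_2=259  [base 4] 4^4 + 3  →[4↦5]→  5^5 + 3 = 3128  −1 ⇒ G_3=3127
G_3=3127  [base 5] 5^5 + 2  →[5↦6]→  6^6 + 2 = 46658  −1 ⇒ G_4=46657
G_4=46657  [base 6] 6^6 + 1  →[6↦7]→  7^7 + 1 = 823544  −1 ⇒ G_5=823543
G_5=823543  [base 7] 7^7  →[7↦8]→  8^8 = 16777216  −1 ⇒ G_6=16777215
G_6=16777215  [base 8] 7·8^7 + 7·8^6 + 7·8^5 + 7·8^4 + 7·8^3 + 7·8^2 + 7·8 + 7  →[8↦9]→  7·9^7 + 7·9^6 + 7·9^5 + 7·9^4 + 7·9^3 + 7·9^2 + 7·9 + 7 = 37665880  −1 ⇒ G_7=37665879
G_7=37665879  [base 9] 7·9^7 + 7·9^6 + 7·9^5 + 7·9^4 + 7·9^3 + 7·9^2 + 7·9 + 6  →[9↦10]→  7·10^7 + 7·10^6 + 7·10^5 + 7·10^4 + 7·10^3 + 7·10^2 + 7·10 + 6 = 77777776  −1 ⇒ G_8=77777775

7, 30, 259, 3127, 46657, 823543, 16777215, 37665879, 77777775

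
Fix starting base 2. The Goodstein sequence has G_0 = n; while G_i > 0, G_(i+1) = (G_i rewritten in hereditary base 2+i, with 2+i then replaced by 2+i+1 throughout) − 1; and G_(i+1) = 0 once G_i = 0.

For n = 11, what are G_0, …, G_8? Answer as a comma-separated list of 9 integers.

11, 84, 1027, 15627, 279937, 5764801, 134217727, 2749609302, 70077777775

step 0: 11 = 2^(2 + 1) + 2 + 1; sub 3 for 2: 3^(3 + 1) + 3 + 1; = 85; G_1 = 85−1 = 84
step 1: 84 = 3^(3 + 1) + 3; sub 4 for 3: 4^(4 + 1) + 4; = 1028; G_2 = 1028−1 = 1027
step 2: 1027 = 4^(4 + 1) + 3; sub 5 for 4: 5^(5 + 1) + 3; = 15628; G_3 = 15628−1 = 15627
step 3: 15627 = 5^(5 + 1) + 2; sub 6 for 5: 6^(6 + 1) + 2; = 279938; G_4 = 279938−1 = 279937
step 4: 279937 = 6^(6 + 1) + 1; sub 7 for 6: 7^(7 + 1) + 1; = 5764802; G_5 = 5764802−1 = 5764801
step 5: 5764801 = 7^(7 + 1); sub 8 for 7: 8^(8 + 1); = 134217728; G_6 = 134217728−1 = 134217727
step 6: 134217727 = 7·8^8 + 7·8^7 + 7·8^6 + 7·8^5 + 7·8^4 + 7·8^3 + 7·8^2 + 7·8 + 7; sub 9 for 8: 7·9^9 + 7·9^7 + 7·9^6 + 7·9^5 + 7·9^4 + 7·9^3 + 7·9^2 + 7·9 + 7; = 2749609303; G_7 = 2749609303−1 = 2749609302
step 7: 2749609302 = 7·9^9 + 7·9^7 + 7·9^6 + 7·9^5 + 7·9^4 + 7·9^3 + 7·9^2 + 7·9 + 6; sub 10 for 9: 7·10^10 + 7·10^7 + 7·10^6 + 7·10^5 + 7·10^4 + 7·10^3 + 7·10^2 + 7·10 + 6; = 70077777776; G_8 = 70077777776−1 = 70077777775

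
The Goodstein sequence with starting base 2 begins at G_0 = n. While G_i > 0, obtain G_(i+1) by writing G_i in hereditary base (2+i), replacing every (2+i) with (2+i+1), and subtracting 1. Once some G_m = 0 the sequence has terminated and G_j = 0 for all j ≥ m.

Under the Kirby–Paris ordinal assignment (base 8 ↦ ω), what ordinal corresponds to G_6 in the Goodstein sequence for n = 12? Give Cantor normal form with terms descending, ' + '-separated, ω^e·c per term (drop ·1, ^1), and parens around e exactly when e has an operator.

ω^(ω + 1) + ω^2·2 + ω + 3

G_0=12  [base 2] 2^(2 + 1) + 2^2  →[2↦3]→  3^(3 + 1) + 3^3 = 108  −1 ⇒ G_1=107
G_1=107  [base 3] 3^(3 + 1) + 2·3^2 + 2·3 + 2  →[3↦4]→  4^(4 + 1) + 2·4^2 + 2·4 + 2 = 1066  −1 ⇒ G_2=1065
G_2=1065  [base 4] 4^(4 + 1) + 2·4^2 + 2·4 + 1  →[4↦5]→  5^(5 + 1) + 2·5^2 + 2·5 + 1 = 15686  −1 ⇒ G_3=15685
G_3=15685  [base 5] 5^(5 + 1) + 2·5^2 + 2·5  →[5↦6]→  6^(6 + 1) + 2·6^2 + 2·6 = 280020  −1 ⇒ G_4=280019
G_4=280019  [base 6] 6^(6 + 1) + 2·6^2 + 6 + 5  →[6↦7]→  7^(7 + 1) + 2·7^2 + 7 + 5 = 5764911  −1 ⇒ G_5=5764910
G_5=5764910  [base 7] 7^(7 + 1) + 2·7^2 + 7 + 4  →[7↦8]→  8^(8 + 1) + 2·8^2 + 8 + 4 = 134217868  −1 ⇒ G_6=134217867
G_6=134217867  [base 8] 8^(8 + 1) + 2·8^2 + 8 + 3  →[8↦9]→  9^(9 + 1) + 2·9^2 + 9 + 3 = 3486784575  −1 ⇒ G_7=3486784574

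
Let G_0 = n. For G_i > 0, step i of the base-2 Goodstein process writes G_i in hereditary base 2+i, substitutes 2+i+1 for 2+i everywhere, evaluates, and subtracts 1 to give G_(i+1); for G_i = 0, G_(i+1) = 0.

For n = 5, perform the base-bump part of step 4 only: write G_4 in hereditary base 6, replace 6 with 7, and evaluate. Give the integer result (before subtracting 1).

1198

i=0: 5 = 2^2 + 1 (b=2); 2→3: 3^3 + 1 = 28; 28−1 = 27
i=1: 27 = 3^3 (b=3); 3→4: 4^4 = 256; 256−1 = 255
i=2: 255 = 3·4^3 + 3·4^2 + 3·4 + 3 (b=4); 4→5: 3·5^3 + 3·5^2 + 3·5 + 3 = 468; 468−1 = 467
i=3: 467 = 3·5^3 + 3·5^2 + 3·5 + 2 (b=5); 5→6: 3·6^3 + 3·6^2 + 3·6 + 2 = 776; 776−1 = 775
i=4: 775 = 3·6^3 + 3·6^2 + 3·6 + 1 (b=6); 6→7: 3·7^3 + 3·7^2 + 3·7 + 1 = 1198; 1198−1 = 1197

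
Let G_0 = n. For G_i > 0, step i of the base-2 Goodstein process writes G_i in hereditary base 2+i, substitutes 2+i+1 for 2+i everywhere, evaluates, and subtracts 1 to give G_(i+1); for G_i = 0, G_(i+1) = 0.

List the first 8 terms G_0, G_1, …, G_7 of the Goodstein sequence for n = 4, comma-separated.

4, 26, 41, 60, 83, 109, 139, 173

base 2: 4 = 2^2; at 3: 3^3 = 27; next = 26
base 3: 26 = 2·3^2 + 2·3 + 2; at 4: 2·4^2 + 2·4 + 2 = 42; next = 41
base 4: 41 = 2·4^2 + 2·4 + 1; at 5: 2·5^2 + 2·5 + 1 = 61; next = 60
base 5: 60 = 2·5^2 + 2·5; at 6: 2·6^2 + 2·6 = 84; next = 83
base 6: 83 = 2·6^2 + 6 + 5; at 7: 2·7^2 + 7 + 5 = 110; next = 109
base 7: 109 = 2·7^2 + 7 + 4; at 8: 2·8^2 + 8 + 4 = 140; next = 139
base 8: 139 = 2·8^2 + 8 + 3; at 9: 2·9^2 + 9 + 3 = 174; next = 173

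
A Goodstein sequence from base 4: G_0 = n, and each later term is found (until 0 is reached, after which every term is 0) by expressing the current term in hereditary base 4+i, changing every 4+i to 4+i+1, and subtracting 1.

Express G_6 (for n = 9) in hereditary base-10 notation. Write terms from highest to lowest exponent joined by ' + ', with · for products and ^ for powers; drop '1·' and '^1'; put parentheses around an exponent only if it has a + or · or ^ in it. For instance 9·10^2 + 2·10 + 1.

10 + 1

G_0 = 9. HB_4(9) = 2·4 + 1. Bump = 11. G_1 = 10.
G_1 = 10. HB_5(10) = 2·5. Bump = 12. G_2 = 11.
G_2 = 11. HB_6(11) = 6 + 5. Bump = 12. G_3 = 11.
G_3 = 11. HB_7(11) = 7 + 4. Bump = 12. G_4 = 11.
G_4 = 11. HB_8(11) = 8 + 3. Bump = 12. G_5 = 11.
G_5 = 11. HB_9(11) = 9 + 2. Bump = 12. G_6 = 11.
G_6 = 11. HB_10(11) = 10 + 1. Bump = 12. G_7 = 11.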